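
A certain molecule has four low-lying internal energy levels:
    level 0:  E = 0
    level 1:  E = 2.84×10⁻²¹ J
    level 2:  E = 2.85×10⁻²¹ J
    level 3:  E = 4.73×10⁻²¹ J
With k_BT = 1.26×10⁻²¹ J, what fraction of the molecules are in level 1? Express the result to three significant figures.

0.0852

Eᵢ/kT = 0, 2.2540, 2.2619, 3.7540.
Z = Σ e^(−Eᵢ/kT) = e^(−0) + e^(−2.2540) + e^(−2.2619) + e^(−3.7540) = 1.0000 + 0.10498 + 0.10415 + 0.023424 = 1.2326.
P₁ = e^(−E₁/kT) / Z = 0.10498/1.2326 = 0.0852.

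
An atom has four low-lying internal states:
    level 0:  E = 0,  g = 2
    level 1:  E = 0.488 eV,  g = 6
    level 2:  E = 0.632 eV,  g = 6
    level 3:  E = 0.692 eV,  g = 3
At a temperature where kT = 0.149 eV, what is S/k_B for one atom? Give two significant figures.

Eᵢ/kT = 0, 3.275, 4.242, 4.644.
Z = Σ gᵢe^(−Eᵢ/kT) = 2·e^(−0) + 6·e^(−3.275) + 6·e^(−4.242) + 3·e^(−4.644) = 2.000 + 0.2269 + 0.08627 + 0.02886 = 2.342.
⟨E⟩ = Σ EᵢPᵢ = 0.07909 eV.
S/k_B = ln Z + ⟨E⟩/kT = ln(2.342) + 0.07909/0.149 = 0.8510 + 0.5308 = 1.4.

1.4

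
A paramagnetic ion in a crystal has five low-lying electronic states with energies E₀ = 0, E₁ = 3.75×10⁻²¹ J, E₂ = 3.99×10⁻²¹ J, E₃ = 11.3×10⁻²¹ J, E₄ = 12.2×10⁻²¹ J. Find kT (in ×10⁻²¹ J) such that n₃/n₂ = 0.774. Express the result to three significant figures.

n₃/n₂ = exp[−(E₃−E₂)/kT] = 0.774.
⇒ (E₃−E₂)/kT = ln(1/0.774) = ln(1.2920) = 0.25619.
kT = 7.31 ×10⁻²¹ J / 0.25619 = 28.5 ×10⁻²¹ J.

28.5 ×10⁻²¹ J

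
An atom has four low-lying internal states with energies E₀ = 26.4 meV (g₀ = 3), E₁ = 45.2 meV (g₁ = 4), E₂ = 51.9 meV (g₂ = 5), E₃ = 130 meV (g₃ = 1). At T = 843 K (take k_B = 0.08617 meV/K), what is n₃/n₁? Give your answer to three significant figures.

0.0778

k_BT = 0.08617 × 843 K = 72.641 meV.
n₃/n₁ = (g₃/g₁) exp[−(E₃−E₁)/kT] = (1/4) × exp(−(84.8 meV)/(72.641 meV)) = (1/4) × exp(-1.1674) = 0.0778.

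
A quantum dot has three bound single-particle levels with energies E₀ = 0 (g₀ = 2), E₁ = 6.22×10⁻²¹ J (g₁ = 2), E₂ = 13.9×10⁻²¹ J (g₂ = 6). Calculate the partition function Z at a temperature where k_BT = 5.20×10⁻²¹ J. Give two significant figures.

Eᵢ/kT = 0, 1.196, 2.673.
Z = Σ gᵢe^(−Eᵢ/kT) = 2·e^(−0) + 2·e^(−1.196) + 6·e^(−2.673) = 2.000 + 0.6048 + 0.4143 = 3.019.

Z = 3.0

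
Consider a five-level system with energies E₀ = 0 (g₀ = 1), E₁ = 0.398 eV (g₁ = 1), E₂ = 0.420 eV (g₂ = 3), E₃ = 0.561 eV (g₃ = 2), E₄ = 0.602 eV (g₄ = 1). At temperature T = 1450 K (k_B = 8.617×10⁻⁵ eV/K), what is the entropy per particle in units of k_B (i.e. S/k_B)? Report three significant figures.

0.690

k_BT = 8.617×10⁻⁵ × 1450 K = 0.12495 eV.
Eᵢ/kT = 0, 3.1853, 3.3613, 4.4898, 4.8179.
Z = Σ gᵢe^(−Eᵢ/kT) = 1·e^(−0) + 1·e^(−3.1853) + 3·e^(−3.3613) + 2·e^(−4.4898) + 1·e^(−4.8179) = 1.0000 + 0.041366 + 0.10407 + 0.022446 + 0.0080837 = 1.1760.
⟨E⟩ = Σ EᵢPᵢ = 0.066013 eV.
S/k_B = ln Z + ⟨E⟩/kT = ln(1.1760) + 0.066013/0.12495 = 0.16212 + 0.52832 = 0.690.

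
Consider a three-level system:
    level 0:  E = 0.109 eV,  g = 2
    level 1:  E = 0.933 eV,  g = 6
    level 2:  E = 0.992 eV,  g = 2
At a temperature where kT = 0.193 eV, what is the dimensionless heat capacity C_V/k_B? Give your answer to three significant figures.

Eᵢ/kT = 0.56477, 4.8342, 5.1399.
Z = Σ gᵢe^(−Eᵢ/kT) = 2·e^(−0.56477) + 6·e^(−4.8342) + 2·e^(−5.1399) = 1.1370 + 0.047718 + 0.011717 = 1.1964.
⟨E⟩ = 0.15052 eV, ⟨E²⟩ = 0.055648 eV².
C_V/k_B = (⟨E²⟩ − ⟨E⟩²)/(kT)² = (0.055648 − 0.022656)/0.037249 = 0.886.

0.886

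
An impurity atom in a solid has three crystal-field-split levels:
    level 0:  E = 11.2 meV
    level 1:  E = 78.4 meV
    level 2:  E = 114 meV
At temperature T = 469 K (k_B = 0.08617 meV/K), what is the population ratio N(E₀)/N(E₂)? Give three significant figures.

12.7

k_BT = 0.08617 × 469 K = 40.414 meV.
n₀/n₂ = exp[−(E₀−E₂)/kT] = exp(−(-102.8 meV)/(40.414 meV)) = exp(2.5437) = 12.7.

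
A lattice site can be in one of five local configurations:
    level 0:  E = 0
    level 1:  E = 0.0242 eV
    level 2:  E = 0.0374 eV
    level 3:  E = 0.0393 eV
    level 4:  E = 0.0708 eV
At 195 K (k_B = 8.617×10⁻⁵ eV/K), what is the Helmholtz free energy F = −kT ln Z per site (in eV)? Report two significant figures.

-0.0063 eV

k_BT = 8.617×10⁻⁵ × 195 K = 0.01680 eV.
Eᵢ/kT = 0, 1.440, 2.226, 2.339, 4.214.
Z = Σ e^(−Eᵢ/kT) = e^(−0) + e^(−1.440) + e^(−2.226) + e^(−2.339) + e^(−4.214) = 1.000 + 0.2369 + 0.1080 + 0.09642 + 0.01479 = 1.456.
F = −kT ln Z = −0.01680 × ln(1.456) = −0.01680 × 0.3757 = -0.0063 eV.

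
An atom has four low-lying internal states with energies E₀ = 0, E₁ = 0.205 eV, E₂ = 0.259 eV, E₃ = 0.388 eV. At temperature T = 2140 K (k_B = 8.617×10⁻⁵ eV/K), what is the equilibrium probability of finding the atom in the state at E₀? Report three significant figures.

0.589

k_BT = 8.617×10⁻⁵ × 2140 K = 0.18440 eV.
Eᵢ/kT = 0, 1.1117, 1.4046, 2.1041.
Z = Σ e^(−Eᵢ/kT) = e^(−0) + e^(−1.1117) + e^(−1.4046) + e^(−2.1041) = 1.0000 + 0.32900 + 0.24547 + 0.12196 = 1.6964.
P₀ = e^(−E₀/kT) / Z = 1.0000/1.6964 = 0.589.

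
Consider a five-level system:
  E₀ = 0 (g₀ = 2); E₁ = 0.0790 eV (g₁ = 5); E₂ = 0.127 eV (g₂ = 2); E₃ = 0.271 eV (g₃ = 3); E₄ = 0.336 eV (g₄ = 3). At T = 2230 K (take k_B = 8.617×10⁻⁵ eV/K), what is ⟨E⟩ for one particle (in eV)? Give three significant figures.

k_BT = 8.617×10⁻⁵ × 2230 K = 0.19216 eV.
Eᵢ/kT = 0, 0.41112, 0.66091, 1.4103, 1.7485.
Z = Σ gᵢe^(−Eᵢ/kT) = 2·e^(−0) + 5·e^(−0.41112) + 2·e^(−0.66091) + 3·e^(−1.4103) + 3·e^(−1.7485) = 2.0000 + 3.3145 + 1.0328 + 0.73221 + 0.52210 = 7.6016.
⟨E⟩ = Σ Eᵢ gᵢe^(−Eᵢ/kT) / Z = (0·2.0000 + 0.0790·3.3145 + 0.127·1.0328 + 0.271·0.73221 + 0.336·0.52210) / 7.6016 = 0.101 eV.

0.101 eV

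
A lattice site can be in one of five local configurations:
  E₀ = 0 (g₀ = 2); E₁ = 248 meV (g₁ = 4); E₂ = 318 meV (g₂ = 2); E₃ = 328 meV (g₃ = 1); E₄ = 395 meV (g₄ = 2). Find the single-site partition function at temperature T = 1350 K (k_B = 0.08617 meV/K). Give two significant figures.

Z = 2.7

k_BT = 0.08617 × 1350 K = 116.3 meV.
Eᵢ/kT = 0, 2.132, 2.734, 2.820, 3.396.
Z = Σ gᵢe^(−Eᵢ/kT) = 2·e^(−0) + 4·e^(−2.132) + 2·e^(−2.734) + 1·e^(−2.820) + 2·e^(−3.396) = 2.000 + 0.4744 + 0.1299 + 0.05961 + 0.06701 = 2.731.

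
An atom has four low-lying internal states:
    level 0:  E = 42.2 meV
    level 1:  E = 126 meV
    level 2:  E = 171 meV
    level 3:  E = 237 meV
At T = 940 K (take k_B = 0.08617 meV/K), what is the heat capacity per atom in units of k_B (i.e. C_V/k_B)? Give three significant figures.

0.556

k_BT = 0.08617 × 940 K = 81.000 meV.
Eᵢ/kT = 0.52099, 1.5556, 2.1111, 2.9259.
Z = Σ e^(−Eᵢ/kT) = e^(−0.52099) + e^(−1.5556) + e^(−2.1111) + e^(−2.9259) = 0.59393 + 0.21106 + 0.12110 + 0.053616 = 0.97971.
⟨E⟩ = 86.834 meV, ⟨E²⟩ = 11188 meV².
C_V/k_B = (⟨E²⟩ − ⟨E⟩²)/(kT)² = (11188 − 7540.1)/6561.0 = 0.556.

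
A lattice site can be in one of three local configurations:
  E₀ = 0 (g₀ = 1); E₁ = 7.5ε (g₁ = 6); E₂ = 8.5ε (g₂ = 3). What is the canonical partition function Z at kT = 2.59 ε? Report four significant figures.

Eᵢ/kT = 0, 2.89575, 3.28185.
Z = Σ gᵢe^(−Eᵢ/kT) = 1·e^(−0) + 6·e^(−2.89575) + 3·e^(−3.28185) = 1.00000 + 0.331545 + 0.112676 = 1.44422.

Z = 1.444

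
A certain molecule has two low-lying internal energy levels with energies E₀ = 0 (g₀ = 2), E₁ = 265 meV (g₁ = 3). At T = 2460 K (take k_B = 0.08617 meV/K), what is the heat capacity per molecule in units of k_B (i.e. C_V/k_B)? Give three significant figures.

0.329

k_BT = 0.08617 × 2460 K = 211.98 meV.
Eᵢ/kT = 0, 1.2501.
Z = Σ gᵢe^(−Eᵢ/kT) = 2·e^(−0) + 3·e^(−1.2501) = 2.0000 + 0.85943 = 2.8594.
⟨E⟩ = 79.649 meV, ⟨E²⟩ = 21107 meV².
C_V/k_B = (⟨E²⟩ − ⟨E⟩²)/(kT)² = (21107 − 6344.0)/44936 = 0.329.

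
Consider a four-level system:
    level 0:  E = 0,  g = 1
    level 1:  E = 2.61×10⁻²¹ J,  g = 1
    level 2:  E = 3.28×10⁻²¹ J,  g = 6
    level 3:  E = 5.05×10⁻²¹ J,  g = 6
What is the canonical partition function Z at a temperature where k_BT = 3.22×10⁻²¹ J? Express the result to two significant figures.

Z = 4.9

Eᵢ/kT = 0, 0.8106, 1.019, 1.568.
Z = Σ gᵢe^(−Eᵢ/kT) = 1·e^(−0) + 1·e^(−0.8106) + 6·e^(−1.019) + 6·e^(−1.568) = 1.000 + 0.4446 + 2.166 + 1.251 = 4.862.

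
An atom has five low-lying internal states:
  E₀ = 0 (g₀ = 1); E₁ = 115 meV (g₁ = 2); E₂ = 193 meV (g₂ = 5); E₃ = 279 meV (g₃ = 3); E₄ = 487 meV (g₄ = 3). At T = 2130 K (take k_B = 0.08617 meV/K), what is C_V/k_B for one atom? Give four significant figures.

k_BT = 0.08617 × 2130 K = 183.542 meV.
Eᵢ/kT = 0, 0.626560, 1.05153, 1.52009, 2.65334.
Z = Σ gᵢe^(−Eᵢ/kT) = 1·e^(−0) + 2·e^(−0.626560) + 5·e^(−1.05153) + 3·e^(−1.52009) + 3·e^(−2.65334) = 1.00000 + 1.06885 + 1.74701 + 0.656077 + 0.211247 = 4.68318.
⟨E⟩ = 159.296 meV, ⟨E²⟩ = 38516.7 meV².
C_V/k_B = (⟨E²⟩ − ⟨E⟩²)/(kT)² = (38516.7 − 25375.2)/33687.7 = 0.3901.

0.3901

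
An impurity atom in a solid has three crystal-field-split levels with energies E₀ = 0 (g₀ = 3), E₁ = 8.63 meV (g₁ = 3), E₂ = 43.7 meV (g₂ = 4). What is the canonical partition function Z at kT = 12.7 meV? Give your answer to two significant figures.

Z = 4.6

Eᵢ/kT = 0, 0.6795, 3.441.
Z = Σ gᵢe^(−Eᵢ/kT) = 3·e^(−0) + 3·e^(−0.6795) + 4·e^(−3.441) = 3.000 + 1.521 + 0.1281 = 4.649.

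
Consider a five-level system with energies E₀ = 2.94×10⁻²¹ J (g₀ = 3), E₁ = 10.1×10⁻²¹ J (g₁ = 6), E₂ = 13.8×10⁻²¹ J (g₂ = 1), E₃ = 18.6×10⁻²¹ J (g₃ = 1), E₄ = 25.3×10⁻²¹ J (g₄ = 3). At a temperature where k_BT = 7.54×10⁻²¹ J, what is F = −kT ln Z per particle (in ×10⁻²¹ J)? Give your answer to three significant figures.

-10.4 ×10⁻²¹ J

Eᵢ/kT = 0.38992, 1.3395, 1.8302, 2.4668, 3.3554.
Z = Σ gᵢe^(−Eᵢ/kT) = 3·e^(−0.38992) + 6·e^(−1.3395) + 1·e^(−1.8302) + 1·e^(−2.4668) + 3·e^(−3.3554) = 2.0313 + 1.5719 + 0.16038 + 0.084856 + 0.10469 = 3.9531.
F = −kT ln Z = −7.54 × ln(3.9531) = −7.54 × 1.3745 = -10.4 ×10⁻²¹ J.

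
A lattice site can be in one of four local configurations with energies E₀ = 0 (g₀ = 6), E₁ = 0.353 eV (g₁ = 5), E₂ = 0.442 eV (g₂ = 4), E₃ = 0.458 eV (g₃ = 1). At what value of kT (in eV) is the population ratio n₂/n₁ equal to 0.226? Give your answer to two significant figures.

n₂/n₁ = (g₂/g₁) exp[−(E₂−E₁)/kT] = 0.226.
⇒ (E₂−E₁)/kT = ln((4/5)/0.226) = ln(3.540) = 1.264.
kT = 0.089 eV / 1.264 = 0.070 eV.

0.070 eV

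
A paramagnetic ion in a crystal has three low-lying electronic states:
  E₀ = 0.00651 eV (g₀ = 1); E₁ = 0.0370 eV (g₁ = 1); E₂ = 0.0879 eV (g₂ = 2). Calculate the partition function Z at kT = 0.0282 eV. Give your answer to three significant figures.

Z = 1.15

Eᵢ/kT = 0.23085, 1.3121, 3.1170.
Z = Σ gᵢe^(−Eᵢ/kT) = 1·e^(−0.23085) + 1·e^(−1.3121) + 2·e^(−3.1170) = 0.79386 + 0.26925 + 0.088580 = 1.1517.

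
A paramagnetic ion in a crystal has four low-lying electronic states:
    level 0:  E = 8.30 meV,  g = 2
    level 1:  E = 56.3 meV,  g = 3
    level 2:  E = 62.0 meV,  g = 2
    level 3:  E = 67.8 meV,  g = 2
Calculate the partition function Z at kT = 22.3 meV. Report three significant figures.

Eᵢ/kT = 0.37220, 2.5247, 2.7803, 3.0404.
Z = Σ gᵢe^(−Eᵢ/kT) = 2·e^(−0.37220) + 3·e^(−2.5247) + 2·e^(−2.7803) + 2·e^(−3.0404) = 1.3784 + 0.24025 + 0.12404 + 0.095632 = 1.8383.

Z = 1.84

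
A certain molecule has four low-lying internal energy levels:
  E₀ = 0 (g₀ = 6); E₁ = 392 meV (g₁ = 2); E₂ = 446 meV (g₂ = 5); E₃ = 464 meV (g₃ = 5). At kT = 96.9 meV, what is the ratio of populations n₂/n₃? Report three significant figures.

1.20

n₂/n₃ = (g₂/g₃) exp[−(E₂−E₃)/kT] = (5/5) × exp(−(-18 meV)/(96.9 meV)) = (5/5) × exp(0.18576) = 1.20.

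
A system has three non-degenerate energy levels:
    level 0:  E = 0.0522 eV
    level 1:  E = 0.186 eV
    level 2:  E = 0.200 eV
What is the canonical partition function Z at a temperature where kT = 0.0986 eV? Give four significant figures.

Eᵢ/kT = 0.529412, 1.88641, 2.02840.
Z = Σ e^(−Eᵢ/kT) = e^(−0.529412) + e^(−1.88641) + e^(−2.02840) = 0.588951 + 0.151615 + 0.131546 = 0.872112.

Z = 0.8721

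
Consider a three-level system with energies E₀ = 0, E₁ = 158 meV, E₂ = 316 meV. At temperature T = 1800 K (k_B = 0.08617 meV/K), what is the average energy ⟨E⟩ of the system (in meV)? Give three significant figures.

65.9 meV

k_BT = 0.08617 × 1800 K = 155.11 meV.
Eᵢ/kT = 0, 1.0186, 2.0373.
Z = Σ e^(−Eᵢ/kT) = e^(−0) + e^(−1.0186) + e^(−2.0373) = 1.0000 + 0.36110 + 0.13038 = 1.4915.
⟨E⟩ = Σ Eᵢ e^(−Eᵢ/kT) / Z = (0·1.0000 + 158·0.36110 + 316·0.13038) / 1.4915 = 65.9 meV.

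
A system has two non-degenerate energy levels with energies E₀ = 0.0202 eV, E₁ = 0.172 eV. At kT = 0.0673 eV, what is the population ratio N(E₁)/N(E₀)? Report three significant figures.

0.105

n₁/n₀ = exp[−(E₁−E₀)/kT] = exp(−(0.1518 eV)/(0.0673 eV)) = exp(-2.2556) = 0.105.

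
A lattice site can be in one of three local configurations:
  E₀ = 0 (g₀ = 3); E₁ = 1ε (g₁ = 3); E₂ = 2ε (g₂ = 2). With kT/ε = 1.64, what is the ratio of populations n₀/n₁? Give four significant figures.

n₀/n₁ = (g₀/g₁) exp[−(E₀−E₁)/kT] = (3/3) × exp(−(-1ε)/(1.64ε)) = (3/3) × exp(0.609756) = 1.840.

1.840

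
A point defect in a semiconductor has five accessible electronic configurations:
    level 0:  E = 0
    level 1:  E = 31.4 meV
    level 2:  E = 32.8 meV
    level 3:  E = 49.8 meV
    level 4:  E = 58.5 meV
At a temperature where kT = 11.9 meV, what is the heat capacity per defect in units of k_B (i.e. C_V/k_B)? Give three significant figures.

1.07

Eᵢ/kT = 0, 2.6387, 2.7563, 4.1849, 4.9160.
Z = Σ e^(−Eᵢ/kT) = e^(−0) + e^(−2.6387) + e^(−2.7563) + e^(−4.1849) + e^(−4.9160) = 1.0000 + 0.071454 + 0.063526 + 0.015224 + 0.0073284 = 1.1575.
⟨E⟩ = 4.7639 meV, ⟨E²⟩ = 174.19 meV².
C_V/k_B = (⟨E²⟩ − ⟨E⟩²)/(kT)² = (174.19 − 22.695)/141.61 = 1.07.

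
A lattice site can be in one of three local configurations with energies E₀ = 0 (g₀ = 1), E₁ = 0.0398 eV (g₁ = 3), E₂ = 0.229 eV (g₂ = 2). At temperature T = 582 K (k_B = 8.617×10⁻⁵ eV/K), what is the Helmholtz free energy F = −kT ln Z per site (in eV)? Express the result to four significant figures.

k_BT = 8.617×10⁻⁵ × 582 K = 0.0501509 eV.
Eᵢ/kT = 0, 0.793605, 4.56622.
Z = Σ gᵢe^(−Eᵢ/kT) = 1·e^(−0) + 3·e^(−0.793605) + 2·e^(−4.56622) = 1.00000 + 1.35663 + 0.0207944 = 2.37742.
F = −kT ln Z = −0.0501509 × ln(2.37742) = −0.0501509 × 0.866016 = -0.04343 eV.

-0.04343 eV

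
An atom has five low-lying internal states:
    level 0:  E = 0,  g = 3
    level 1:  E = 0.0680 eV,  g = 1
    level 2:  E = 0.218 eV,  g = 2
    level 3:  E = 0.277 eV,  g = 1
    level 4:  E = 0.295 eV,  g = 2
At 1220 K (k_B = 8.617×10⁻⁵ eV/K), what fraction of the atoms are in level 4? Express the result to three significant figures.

0.0305

k_BT = 8.617×10⁻⁵ × 1220 K = 0.10513 eV.
Eᵢ/kT = 0, 0.64682, 2.0736, 2.6348, 2.8060.
Z = Σ gᵢe^(−Eᵢ/kT) = 3·e^(−0) + 1·e^(−0.64682) + 2·e^(−2.0736) + 1·e^(−2.6348) + 2·e^(−2.8060) = 3.0000 + 0.52371 + 0.25146 + 0.071733 + 0.12089 = 3.9678.
P₄ = g₄ e^(−E₄/kT) / Z = 0.12089/3.9678 = 0.0305.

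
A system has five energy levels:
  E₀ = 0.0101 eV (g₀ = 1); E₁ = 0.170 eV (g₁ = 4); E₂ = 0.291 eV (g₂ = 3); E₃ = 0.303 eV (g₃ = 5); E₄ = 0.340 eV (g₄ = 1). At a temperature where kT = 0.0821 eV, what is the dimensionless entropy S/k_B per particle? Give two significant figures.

1.7

Eᵢ/kT = 0.1230, 2.071, 3.544, 3.691, 4.141.
Z = Σ gᵢe^(−Eᵢ/kT) = 1·e^(−0.1230) + 4·e^(−2.071) + 3·e^(−3.544) + 5·e^(−3.691) + 1·e^(−4.141) = 0.8843 + 0.5042 + 0.08669 + 0.1247 + 0.01591 = 1.616.
⟨E⟩ = Σ EᵢPᵢ = 0.1009 eV.
S/k_B = ln Z + ⟨E⟩/kT = ln(1.616) + 0.1009/0.0821 = 0.4800 + 1.229 = 1.7.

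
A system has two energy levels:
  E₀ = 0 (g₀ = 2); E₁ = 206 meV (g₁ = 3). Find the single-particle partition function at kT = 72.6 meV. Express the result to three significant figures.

Eᵢ/kT = 0, 2.8375.
Z = Σ gᵢe^(−Eᵢ/kT) = 2·e^(−0) + 3·e^(−2.8375) = 2.0000 + 0.17572 = 2.1757.

Z = 2.18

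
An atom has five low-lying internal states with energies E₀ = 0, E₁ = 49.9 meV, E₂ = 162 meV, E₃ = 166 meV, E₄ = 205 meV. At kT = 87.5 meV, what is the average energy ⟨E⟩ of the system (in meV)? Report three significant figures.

Eᵢ/kT = 0, 0.57029, 1.8514, 1.8971, 2.3429.
Z = Σ e^(−Eᵢ/kT) = e^(−0) + e^(−0.57029) + e^(−1.8514) + e^(−1.8971) + e^(−2.3429) = 1.0000 + 0.56536 + 0.15702 + 0.15000 + 0.096049 = 1.9684.
⟨E⟩ = Σ Eᵢ e^(−Eᵢ/kT) / Z = (0·1.0000 + 49.9·0.56536 + 162·0.15702 + 166·0.15000 + 205·0.096049) / 1.9684 = 49.9 meV.

49.9 meV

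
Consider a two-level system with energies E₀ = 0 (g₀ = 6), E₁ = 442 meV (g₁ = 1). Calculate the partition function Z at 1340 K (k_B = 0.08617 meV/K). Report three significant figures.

Z = 6.02

k_BT = 0.08617 × 1340 K = 115.47 meV.
Eᵢ/kT = 0, 3.8278.
Z = Σ gᵢe^(−Eᵢ/kT) = 6·e^(−0) + 1·e^(−3.8278) = 6.0000 + 0.021757 = 6.0218.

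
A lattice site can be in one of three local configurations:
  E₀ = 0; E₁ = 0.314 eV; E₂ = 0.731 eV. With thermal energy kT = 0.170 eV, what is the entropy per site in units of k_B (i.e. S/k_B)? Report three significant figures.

Eᵢ/kT = 0, 1.8471, 4.3000.
Z = Σ e^(−Eᵢ/kT) = e^(−0) + e^(−1.8471) + e^(−4.3000) = 1.0000 + 0.15769 + 0.013569 = 1.1713.
⟨E⟩ = Σ EᵢPᵢ = 0.050742 eV.
S/k_B = ln Z + ⟨E⟩/kT = ln(1.1713) + 0.050742/0.170 = 0.15811 + 0.29848 = 0.457.

0.457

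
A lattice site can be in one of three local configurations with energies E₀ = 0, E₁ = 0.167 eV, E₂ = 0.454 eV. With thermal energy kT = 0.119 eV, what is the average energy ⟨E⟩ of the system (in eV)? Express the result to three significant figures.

0.0403 eV

Eᵢ/kT = 0, 1.4034, 3.8151.
Z = Σ e^(−Eᵢ/kT) = e^(−0) + e^(−1.4034) + e^(−3.8151) = 1.0000 + 0.24576 + 0.022036 = 1.2678.
⟨E⟩ = Σ Eᵢ e^(−Eᵢ/kT) / Z = (0·1.0000 + 0.167·0.24576 + 0.454·0.022036) / 1.2678 = 0.0403 eV.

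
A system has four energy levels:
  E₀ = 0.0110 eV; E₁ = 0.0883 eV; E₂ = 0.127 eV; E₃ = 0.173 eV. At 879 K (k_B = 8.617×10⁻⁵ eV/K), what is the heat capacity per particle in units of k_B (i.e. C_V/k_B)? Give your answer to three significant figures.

0.524

k_BT = 8.617×10⁻⁵ × 879 K = 0.075743 eV.
Eᵢ/kT = 0.14523, 1.1658, 1.6767, 2.2840.
Z = Σ e^(−Eᵢ/kT) = e^(−0.14523) + e^(−1.1658) + e^(−1.6767) + e^(−2.2840) = 0.86482 + 0.31167 + 0.18699 + 0.10188 = 1.4654.
⟨E⟩ = 0.053505 eV, ⟨E²⟩ = 0.0058686 eV².
C_V/k_B = (⟨E²⟩ − ⟨E⟩²)/(kT)² = (0.0058686 − 0.0028628)/0.0057370 = 0.524.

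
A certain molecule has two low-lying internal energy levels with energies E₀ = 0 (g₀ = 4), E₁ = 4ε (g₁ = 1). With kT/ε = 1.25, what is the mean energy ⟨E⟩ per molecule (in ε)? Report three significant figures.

0.0404 ε

Eᵢ/kT = 0, 3.2000.
Z = Σ gᵢe^(−Eᵢ/kT) = 4·e^(−0) + 1·e^(−3.2000) = 4.0000 + 0.040762 = 4.0408.
⟨E⟩ = Σ Eᵢ gᵢe^(−Eᵢ/kT) / Z = (0·4.0000 + 4·0.040762) / 4.0408 = 0.0404 ε.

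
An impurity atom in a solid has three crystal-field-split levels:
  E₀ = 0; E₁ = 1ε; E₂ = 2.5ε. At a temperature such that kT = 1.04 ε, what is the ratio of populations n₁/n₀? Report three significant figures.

n₁/n₀ = exp[−(E₁−E₀)/kT] = exp(−(1ε)/(1.04ε)) = exp(-0.96154) = 0.382.

0.382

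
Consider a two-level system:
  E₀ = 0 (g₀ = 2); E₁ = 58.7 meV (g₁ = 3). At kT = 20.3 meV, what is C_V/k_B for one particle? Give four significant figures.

0.5931

Eᵢ/kT = 0, 2.89163.
Z = Σ gᵢe^(−Eᵢ/kT) = 2·e^(−0) + 3·e^(−2.89163) = 2.00000 + 0.166457 = 2.16646.
⟨E⟩ = 4.51013 meV, ⟨E²⟩ = 264.745 meV².
C_V/k_B = (⟨E²⟩ − ⟨E⟩²)/(kT)² = (264.745 − 20.3413)/412.090 = 0.5931.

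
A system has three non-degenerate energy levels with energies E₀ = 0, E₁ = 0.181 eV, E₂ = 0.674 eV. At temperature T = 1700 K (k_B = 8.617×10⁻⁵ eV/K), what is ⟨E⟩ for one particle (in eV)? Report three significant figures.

k_BT = 8.617×10⁻⁵ × 1700 K = 0.14649 eV.
Eᵢ/kT = 0, 1.2356, 4.6010.
Z = Σ e^(−Eᵢ/kT) = e^(−0) + e^(−1.2356) + e^(−4.6010) = 1.0000 + 0.29066 + 0.010042 = 1.3007.
⟨E⟩ = Σ Eᵢ e^(−Eᵢ/kT) / Z = (0·1.0000 + 0.181·0.29066 + 0.674·0.010042) / 1.3007 = 0.0457 eV.

0.0457 eV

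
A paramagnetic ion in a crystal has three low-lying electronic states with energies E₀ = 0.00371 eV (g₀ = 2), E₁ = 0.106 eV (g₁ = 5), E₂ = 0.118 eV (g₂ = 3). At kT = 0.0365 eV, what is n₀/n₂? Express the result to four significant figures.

n₀/n₂ = (g₀/g₂) exp[−(E₀−E₂)/kT] = (2/3) × exp(−(-0.11429 eV)/(0.0365 eV)) = (2/3) × exp(3.13123) = 15.27.

15.27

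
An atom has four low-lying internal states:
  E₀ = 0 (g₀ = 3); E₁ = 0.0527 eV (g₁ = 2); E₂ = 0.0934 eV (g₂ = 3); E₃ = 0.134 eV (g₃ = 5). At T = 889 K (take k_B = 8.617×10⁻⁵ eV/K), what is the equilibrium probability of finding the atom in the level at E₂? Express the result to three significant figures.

0.154

k_BT = 8.617×10⁻⁵ × 889 K = 0.076605 eV.
Eᵢ/kT = 0, 0.68794, 1.2192, 1.7492.
Z = Σ gᵢe^(−Eᵢ/kT) = 3·e^(−0) + 2·e^(−0.68794) + 3·e^(−1.2192) + 5·e^(−1.7492) = 3.0000 + 1.0052 + 0.88640 + 0.86957 = 5.7612.
P₂ = g₂ e^(−E₂/kT) / Z = 0.88640/5.7612 = 0.154.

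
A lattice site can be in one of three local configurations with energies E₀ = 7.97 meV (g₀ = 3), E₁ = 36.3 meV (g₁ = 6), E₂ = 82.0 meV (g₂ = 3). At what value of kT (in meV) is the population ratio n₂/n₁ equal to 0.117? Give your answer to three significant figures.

31.5 meV

n₂/n₁ = (g₂/g₁) exp[−(E₂−E₁)/kT] = 0.117.
⇒ (E₂−E₁)/kT = ln((3/6)/0.117) = ln(4.2735) = 1.4524.
kT = 45.7 meV / 1.4524 = 31.5 meV.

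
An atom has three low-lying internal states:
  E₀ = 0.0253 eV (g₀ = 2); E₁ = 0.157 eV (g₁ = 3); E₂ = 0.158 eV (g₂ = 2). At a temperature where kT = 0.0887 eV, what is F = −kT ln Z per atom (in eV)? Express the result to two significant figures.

-0.076 eV

Eᵢ/kT = 0.2852, 1.770, 1.781.
Z = Σ gᵢe^(−Eᵢ/kT) = 2·e^(−0.2852) + 3·e^(−1.770) + 2·e^(−1.781) = 1.504 + 0.5110 + 0.3369 = 2.352.
F = −kT ln Z = −0.0887 × ln(2.352) = −0.0887 × 0.8553 = -0.076 eV.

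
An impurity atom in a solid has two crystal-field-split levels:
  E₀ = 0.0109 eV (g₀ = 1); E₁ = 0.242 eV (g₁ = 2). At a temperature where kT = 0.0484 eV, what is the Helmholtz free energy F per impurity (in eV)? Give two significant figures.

Eᵢ/kT = 0.2252, 5.000.
Z = Σ gᵢe^(−Eᵢ/kT) = 1·e^(−0.2252) + 2·e^(−5.000) = 0.7984 + 0.01348 = 0.8119.
F = −kT ln Z = −0.0484 × ln(0.8119) = −0.0484 × -0.2084 = 0.010 eV.

0.010 eV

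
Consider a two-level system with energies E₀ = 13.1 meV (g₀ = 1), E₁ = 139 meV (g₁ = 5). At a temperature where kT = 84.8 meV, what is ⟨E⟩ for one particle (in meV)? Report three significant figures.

Eᵢ/kT = 0.15448, 1.6392.
Z = Σ gᵢe^(−Eᵢ/kT) = 1·e^(−0.15448) + 5·e^(−1.6392) = 0.85686 + 0.97068 = 1.8275.
⟨E⟩ = Σ Eᵢ gᵢe^(−Eᵢ/kT) / Z = (13.1·0.85686 + 139·0.97068) / 1.8275 = 80.0 meV.

80.0 meV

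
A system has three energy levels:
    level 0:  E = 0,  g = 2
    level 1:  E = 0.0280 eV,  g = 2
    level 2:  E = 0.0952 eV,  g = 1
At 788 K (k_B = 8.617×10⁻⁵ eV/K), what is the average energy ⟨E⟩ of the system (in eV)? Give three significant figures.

0.0169 eV

k_BT = 8.617×10⁻⁵ × 788 K = 0.067902 eV.
Eᵢ/kT = 0, 0.41236, 1.4020.
Z = Σ gᵢe^(−Eᵢ/kT) = 2·e^(−0) + 2·e^(−0.41236) + 1·e^(−1.4020) = 2.0000 + 1.3242 + 0.24610 = 3.5703.
⟨E⟩ = Σ Eᵢ gᵢe^(−Eᵢ/kT) / Z = (0·2.0000 + 0.0280·1.3242 + 0.0952·0.24610) / 3.5703 = 0.0169 eV.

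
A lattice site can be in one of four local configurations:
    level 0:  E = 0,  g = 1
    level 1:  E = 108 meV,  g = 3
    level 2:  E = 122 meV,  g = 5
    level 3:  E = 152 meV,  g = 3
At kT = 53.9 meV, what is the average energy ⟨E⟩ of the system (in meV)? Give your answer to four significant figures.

63.85 meV

Eᵢ/kT = 0, 2.00371, 2.26345, 2.82004.
Z = Σ gᵢe^(−Eᵢ/kT) = 1·e^(−0) + 3·e^(−2.00371) + 5·e^(−2.26345) + 3·e^(−2.82004) = 1.00000 + 0.404502 + 0.519955 + 0.178811 = 2.10327.
⟨E⟩ = Σ Eᵢ gᵢe^(−Eᵢ/kT) / Z = (0·1.00000 + 108·0.404502 + 122·0.519955 + 152·0.178811) / 2.10327 = 63.85 meV.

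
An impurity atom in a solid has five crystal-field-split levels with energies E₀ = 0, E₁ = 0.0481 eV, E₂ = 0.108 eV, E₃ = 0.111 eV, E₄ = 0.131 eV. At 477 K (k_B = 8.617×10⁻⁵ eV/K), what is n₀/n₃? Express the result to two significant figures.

k_BT = 8.617×10⁻⁵ × 477 K = 0.04110 eV.
n₀/n₃ = exp[−(E₀−E₃)/kT] = exp(−(-0.111 eV)/(0.04110 eV)) = exp(2.701) = 15.

15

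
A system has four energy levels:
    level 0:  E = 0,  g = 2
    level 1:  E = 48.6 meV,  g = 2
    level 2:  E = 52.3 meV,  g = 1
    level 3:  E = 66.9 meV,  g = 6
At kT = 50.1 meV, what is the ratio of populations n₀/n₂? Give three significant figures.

5.68

n₀/n₂ = (g₀/g₂) exp[−(E₀−E₂)/kT] = (2/1) × exp(−(-52.3 meV)/(50.1 meV)) = (2/1) × exp(1.0439) = 5.68.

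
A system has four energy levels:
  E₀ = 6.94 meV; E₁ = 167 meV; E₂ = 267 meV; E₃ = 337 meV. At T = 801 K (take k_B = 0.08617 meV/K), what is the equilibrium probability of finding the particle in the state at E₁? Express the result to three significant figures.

0.0871

k_BT = 0.08617 × 801 K = 69.022 meV.
Eᵢ/kT = 0.10055, 2.4195, 3.8683, 4.8825.
Z = Σ e^(−Eᵢ/kT) = e^(−0.10055) + e^(−2.4195) + e^(−3.8683) + e^(−4.8825) = 0.90434 + 0.088966 + 0.020894 + 0.0075780 = 1.0218.
P₁ = e^(−E₁/kT) / Z = 0.088966/1.0218 = 0.0871.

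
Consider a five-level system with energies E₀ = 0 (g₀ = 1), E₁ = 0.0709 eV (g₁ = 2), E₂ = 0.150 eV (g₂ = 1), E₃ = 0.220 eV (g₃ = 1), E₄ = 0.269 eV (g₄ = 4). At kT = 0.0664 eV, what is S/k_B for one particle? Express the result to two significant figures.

1.4

Eᵢ/kT = 0, 1.068, 2.259, 3.313, 4.051.
Z = Σ gᵢe^(−Eᵢ/kT) = 1·e^(−0) + 2·e^(−1.068) + 1·e^(−2.259) + 1·e^(−3.313) + 4·e^(−4.051) = 1.000 + 0.6874 + 0.1045 + 0.03641 + 0.06962 = 1.898.
⟨E⟩ = Σ EᵢPᵢ = 0.04802 eV.
S/k_B = ln Z + ⟨E⟩/kT = ln(1.898) + 0.04802/0.0664 = 0.6408 + 0.7232 = 1.4.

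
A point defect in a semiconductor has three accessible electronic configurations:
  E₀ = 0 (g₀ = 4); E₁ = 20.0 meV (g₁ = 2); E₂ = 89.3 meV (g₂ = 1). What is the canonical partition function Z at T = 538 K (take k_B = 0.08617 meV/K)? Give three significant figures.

k_BT = 0.08617 × 538 K = 46.359 meV.
Eᵢ/kT = 0, 0.43142, 1.9263.
Z = Σ gᵢe^(−Eᵢ/kT) = 4·e^(−0) + 2·e^(−0.43142) + 1·e^(−1.9263) = 4.0000 + 1.2992 + 0.14569 = 5.4449.

Z = 5.44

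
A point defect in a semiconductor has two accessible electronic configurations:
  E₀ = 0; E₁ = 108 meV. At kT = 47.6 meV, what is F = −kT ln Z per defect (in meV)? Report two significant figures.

Eᵢ/kT = 0, 2.269.
Z = Σ e^(−Eᵢ/kT) = e^(−0) + e^(−2.269) = 1.000 + 0.1034 = 1.103.
F = −kT ln Z = −47.6 × ln(1.103) = −47.6 × 0.09803 = -4.7 meV.

-4.7 meV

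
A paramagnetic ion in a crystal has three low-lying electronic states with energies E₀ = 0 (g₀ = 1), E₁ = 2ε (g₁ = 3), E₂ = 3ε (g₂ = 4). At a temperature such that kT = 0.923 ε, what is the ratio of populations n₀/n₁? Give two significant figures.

2.9

n₀/n₁ = (g₀/g₁) exp[−(E₀−E₁)/kT] = (1/3) × exp(−(-2ε)/(0.923ε)) = (1/3) × exp(2.167) = 2.9.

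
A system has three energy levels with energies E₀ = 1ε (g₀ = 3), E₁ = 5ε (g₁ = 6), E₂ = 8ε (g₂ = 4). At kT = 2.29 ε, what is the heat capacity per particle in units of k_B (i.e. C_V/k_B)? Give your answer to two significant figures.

Eᵢ/kT = 0.4367, 2.183, 3.493.
Z = Σ gᵢe^(−Eᵢ/kT) = 3·e^(−0.4367) + 6·e^(−2.183) + 4·e^(−3.493) = 1.938 + 0.6762 + 0.1216 = 2.736.
⟨E⟩ = 2.300 ε, ⟨E²⟩ = 9.732 ε².
C_V/k_B = (⟨E²⟩ − ⟨E⟩²)/(kT)² = (9.732 − 5.290)/5.244 = 0.85.

0.85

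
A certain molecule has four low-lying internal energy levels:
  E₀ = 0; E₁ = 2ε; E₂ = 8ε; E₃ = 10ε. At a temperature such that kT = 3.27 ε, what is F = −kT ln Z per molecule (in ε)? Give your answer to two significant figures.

Eᵢ/kT = 0, 0.6116, 2.446, 3.058.
Z = Σ e^(−Eᵢ/kT) = e^(−0) + e^(−0.6116) + e^(−2.446) + e^(−3.058) = 1.000 + 0.5425 + 0.08664 + 0.04698 = 1.676.
F = −kT ln Z = −3.27 × ln(1.676) = −3.27 × 0.5164 = -1.7 ε.

-1.7 ε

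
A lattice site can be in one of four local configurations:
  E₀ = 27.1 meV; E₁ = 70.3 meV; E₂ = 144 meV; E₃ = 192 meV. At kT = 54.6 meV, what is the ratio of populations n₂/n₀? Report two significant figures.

0.12

n₂/n₀ = exp[−(E₂−E₀)/kT] = exp(−(116.9 meV)/(54.6 meV)) = exp(-2.141) = 0.12.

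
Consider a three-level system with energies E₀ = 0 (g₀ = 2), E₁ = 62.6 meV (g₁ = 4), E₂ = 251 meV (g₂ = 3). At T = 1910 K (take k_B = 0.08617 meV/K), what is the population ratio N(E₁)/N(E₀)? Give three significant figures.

k_BT = 0.08617 × 1910 K = 164.58 meV.
n₁/n₀ = (g₁/g₀) exp[−(E₁−E₀)/kT] = (4/2) × exp(−(62.6 meV)/(164.58 meV)) = (4/2) × exp(-0.38036) = 1.37.

1.37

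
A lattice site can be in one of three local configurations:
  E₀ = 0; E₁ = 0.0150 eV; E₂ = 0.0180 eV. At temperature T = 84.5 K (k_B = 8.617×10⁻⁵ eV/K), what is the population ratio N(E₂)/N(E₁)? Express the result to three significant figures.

0.662

k_BT = 8.617×10⁻⁵ × 84.5 K = 0.0072814 eV.
n₂/n₁ = exp[−(E₂−E₁)/kT] = exp(−(0.0030 eV)/(0.0072814 eV)) = exp(-0.41201) = 0.662.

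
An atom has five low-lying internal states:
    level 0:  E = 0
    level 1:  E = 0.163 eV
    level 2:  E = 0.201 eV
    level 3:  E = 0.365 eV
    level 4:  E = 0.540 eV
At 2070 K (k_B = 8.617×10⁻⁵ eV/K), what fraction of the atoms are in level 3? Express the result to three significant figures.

0.0679

k_BT = 8.617×10⁻⁵ × 2070 K = 0.17837 eV.
Eᵢ/kT = 0, 0.91383, 1.1269, 2.0463, 3.0274.
Z = Σ e^(−Eᵢ/kT) = e^(−0) + e^(−0.91383) + e^(−1.1269) + e^(−2.0463) + e^(−3.0274) = 1.0000 + 0.40099 + 0.32404 + 0.12921 + 0.048441 = 1.9027.
P₃ = e^(−E₃/kT) / Z = 0.12921/1.9027 = 0.0679.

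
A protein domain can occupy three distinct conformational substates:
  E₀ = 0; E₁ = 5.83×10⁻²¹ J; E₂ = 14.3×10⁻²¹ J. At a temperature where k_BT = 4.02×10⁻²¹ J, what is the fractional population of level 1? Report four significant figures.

Eᵢ/kT = 0, 1.45025, 3.55721.
Z = Σ e^(−Eᵢ/kT) = e^(−0) + e^(−1.45025) + e^(−3.55721) = 1.00000 + 0.234512 + 0.0285183 = 1.26303.
P₁ = e^(−E₁/kT) / Z = 0.234512/1.26303 = 0.1857.

0.1857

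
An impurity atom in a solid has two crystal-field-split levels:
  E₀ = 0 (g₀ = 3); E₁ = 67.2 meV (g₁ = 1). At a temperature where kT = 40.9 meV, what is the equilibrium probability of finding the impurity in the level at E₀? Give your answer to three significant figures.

Eᵢ/kT = 0, 1.6430.
Z = Σ gᵢe^(−Eᵢ/kT) = 3·e^(−0) + 1·e^(−1.6430) = 3.0000 + 0.19340 = 3.1934.
P₀ = g₀ e^(−E₀/kT) / Z = 3.0000/3.1934 = 0.939.

0.939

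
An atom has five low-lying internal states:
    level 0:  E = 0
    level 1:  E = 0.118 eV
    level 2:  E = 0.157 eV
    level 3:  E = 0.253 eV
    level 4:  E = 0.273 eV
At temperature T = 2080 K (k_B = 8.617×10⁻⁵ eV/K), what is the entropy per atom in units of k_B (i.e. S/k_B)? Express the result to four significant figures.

k_BT = 8.617×10⁻⁵ × 2080 K = 0.179234 eV.
Eᵢ/kT = 0, 0.658357, 0.875950, 1.41156, 1.52315.
Z = Σ e^(−Eᵢ/kT) = e^(−0) + e^(−0.658357) + e^(−0.875950) + e^(−1.41156) + e^(−1.52315) = 1.00000 + 0.517701 + 0.416466 + 0.243763 + 0.218024 = 2.39595.
⟨E⟩ = Σ EᵢPᵢ = 0.103369 eV.
S/k_B = ln Z + ⟨E⟩/kT = ln(2.39595) + 0.103369/0.179234 = 0.873780 + 0.576727 = 1.451.

1.451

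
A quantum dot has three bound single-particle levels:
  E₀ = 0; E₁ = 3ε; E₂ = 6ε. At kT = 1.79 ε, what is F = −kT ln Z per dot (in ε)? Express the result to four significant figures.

-0.3591 ε

Eᵢ/kT = 0, 1.67598, 3.35196.
Z = Σ e^(−Eᵢ/kT) = e^(−0) + e^(−1.67598) + e^(−3.35196) = 1.00000 + 0.187125 + 0.0350157 = 1.22214.
F = −kT ln Z = −1.79 × ln(1.22214) = −1.79 × 0.200603 = -0.3591 ε.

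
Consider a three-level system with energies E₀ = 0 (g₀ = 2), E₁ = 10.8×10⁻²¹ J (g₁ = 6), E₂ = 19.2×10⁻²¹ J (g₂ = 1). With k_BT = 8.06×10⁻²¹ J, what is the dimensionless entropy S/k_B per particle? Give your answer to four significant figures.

1.933

Eᵢ/kT = 0, 1.33995, 2.38213.
Z = Σ gᵢe^(−Eᵢ/kT) = 2·e^(−0) + 6·e^(−1.33995) + 1·e^(−2.38213) = 2.00000 + 1.57115 + 0.0923537 = 3.66350.
⟨E⟩ = Σ EᵢPᵢ = 5.11577 ×10⁻²¹ J.
S/k_B = ln Z + ⟨E⟩/kT = ln(3.66350) + 5.11577/8.06 = 1.29842 + 0.634711 = 1.933.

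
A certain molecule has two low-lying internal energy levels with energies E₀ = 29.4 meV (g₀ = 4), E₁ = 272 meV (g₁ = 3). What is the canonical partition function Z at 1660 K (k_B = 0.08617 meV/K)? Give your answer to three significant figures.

Z = 3.70

k_BT = 0.08617 × 1660 K = 143.04 meV.
Eᵢ/kT = 0.20554, 1.9016.
Z = Σ gᵢe^(−Eᵢ/kT) = 4·e^(−0.20554) + 3·e^(−1.9016) = 3.2568 + 0.44799 = 3.7048.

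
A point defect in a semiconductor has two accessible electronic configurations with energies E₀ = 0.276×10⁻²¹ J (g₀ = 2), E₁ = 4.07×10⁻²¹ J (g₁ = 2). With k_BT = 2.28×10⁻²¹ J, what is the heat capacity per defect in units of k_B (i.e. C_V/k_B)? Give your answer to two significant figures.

0.37

Eᵢ/kT = 0.1211, 1.785.
Z = Σ gᵢe^(−Eᵢ/kT) = 2·e^(−0.1211) + 2·e^(−1.785) = 1.772 + 0.3356 = 2.108.
⟨E⟩ = 0.8800, ⟨E²⟩ = 2.701.
C_V/k_B = (⟨E²⟩ − ⟨E⟩²)/(kT)² = (2.701 − 0.7744)/5.198 = 0.37.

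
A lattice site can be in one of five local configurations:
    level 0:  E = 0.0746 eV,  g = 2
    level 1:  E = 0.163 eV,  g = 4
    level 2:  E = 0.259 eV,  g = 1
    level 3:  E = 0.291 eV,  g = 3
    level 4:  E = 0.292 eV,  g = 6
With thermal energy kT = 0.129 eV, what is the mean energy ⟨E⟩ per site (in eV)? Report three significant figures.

Eᵢ/kT = 0.57829, 1.2636, 2.0078, 2.2558, 2.2636.
Z = Σ gᵢe^(−Eᵢ/kT) = 2·e^(−0.57829) + 4·e^(−1.2636) + 1·e^(−2.0078) + 3·e^(−2.2558) + 6·e^(−2.2636) = 1.1217 + 1.1305 + 0.13428 + 0.31437 + 0.62385 = 3.3247.
⟨E⟩ = Σ Eᵢ gᵢe^(−Eᵢ/kT) / Z = (0.0746·1.1217 + 0.163·1.1305 + 0.259·0.13428 + 0.291·0.31437 + 0.292·0.62385) / 3.3247 = 0.173 eV.

0.173 eV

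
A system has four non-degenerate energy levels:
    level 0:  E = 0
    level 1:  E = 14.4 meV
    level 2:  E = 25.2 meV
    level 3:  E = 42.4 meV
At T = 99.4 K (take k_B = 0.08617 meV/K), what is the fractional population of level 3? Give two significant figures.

0.0057

k_BT = 0.08617 × 99.4 K = 8.565 meV.
Eᵢ/kT = 0, 1.681, 2.942, 4.950.
Z = Σ e^(−Eᵢ/kT) = e^(−0) + e^(−1.681) + e^(−2.942) + e^(−4.950) = 1.000 + 0.1862 + 0.05276 + 0.007083 = 1.246.
P₃ = e^(−E₃/kT) / Z = 0.007083/1.246 = 0.0057.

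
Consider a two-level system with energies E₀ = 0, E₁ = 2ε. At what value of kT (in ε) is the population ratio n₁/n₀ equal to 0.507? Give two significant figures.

2.9 ε

n₁/n₀ = exp[−(E₁−E₀)/kT] = 0.507.
⇒ (E₁−E₀)/kT = ln(1/0.507) = ln(1.972) = 0.6790.
kT = 2ε / 0.6790 = 2.9 ε.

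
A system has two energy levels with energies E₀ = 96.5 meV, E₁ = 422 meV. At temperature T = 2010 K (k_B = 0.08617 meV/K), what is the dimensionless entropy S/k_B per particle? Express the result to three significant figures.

0.391

k_BT = 0.08617 × 2010 K = 173.20 meV.
Eᵢ/kT = 0.55716, 2.4365.
Z = Σ e^(−Eᵢ/kT) = e^(−0.55716) + e^(−2.4365) = 0.57283 + 0.087466 = 0.66030.
⟨E⟩ = Σ EᵢPᵢ = 139.62 meV.
S/k_B = ln Z + ⟨E⟩/kT = ln(0.66030) + 139.62/173.20 = -0.41506 + 0.80612 = 0.391.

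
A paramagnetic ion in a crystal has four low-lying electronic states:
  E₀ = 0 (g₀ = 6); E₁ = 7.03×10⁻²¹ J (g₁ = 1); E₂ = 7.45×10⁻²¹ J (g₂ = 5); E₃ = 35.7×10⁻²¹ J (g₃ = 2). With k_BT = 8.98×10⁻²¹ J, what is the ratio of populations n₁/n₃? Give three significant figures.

n₁/n₃ = (g₁/g₃) exp[−(E₁−E₃)/kT] = (1/2) × exp(−(-28.67 ×10⁻²¹ J)/(8.98 ×10⁻²¹ J)) = (1/2) × exp(3.1927) = 12.2.

12.2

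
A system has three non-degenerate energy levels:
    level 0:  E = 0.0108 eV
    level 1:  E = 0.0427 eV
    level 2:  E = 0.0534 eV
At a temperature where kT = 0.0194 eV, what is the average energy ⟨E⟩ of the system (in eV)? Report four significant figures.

0.01916 eV

Eᵢ/kT = 0.556701, 2.20103, 2.75258.
Z = Σ e^(−Eᵢ/kT) = e^(−0.556701) + e^(−2.20103) + e^(−2.75258) = 0.573097 + 0.110689 + 0.0637631 = 0.747549.
⟨E⟩ = Σ Eᵢ e^(−Eᵢ/kT) / Z = (0.0108·0.573097 + 0.0427·0.110689 + 0.0534·0.0637631) / 0.747549 = 0.01916 eV.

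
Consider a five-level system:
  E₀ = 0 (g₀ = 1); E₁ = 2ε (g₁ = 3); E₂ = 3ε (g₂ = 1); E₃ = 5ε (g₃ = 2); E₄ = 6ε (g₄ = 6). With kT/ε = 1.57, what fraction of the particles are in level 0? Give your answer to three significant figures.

0.454

Eᵢ/kT = 0, 1.2739, 1.9108, 3.1847, 3.8217.
Z = Σ gᵢe^(−Eᵢ/kT) = 1·e^(−0) + 3·e^(−1.2739) + 1·e^(−1.9108) + 2·e^(−3.1847) + 6·e^(−3.8217) = 1.0000 + 0.83922 + 0.14796 + 0.082781 + 0.13134 = 2.2013.
P₀ = g₀ e^(−E₀/kT) / Z = 1.0000/2.2013 = 0.454.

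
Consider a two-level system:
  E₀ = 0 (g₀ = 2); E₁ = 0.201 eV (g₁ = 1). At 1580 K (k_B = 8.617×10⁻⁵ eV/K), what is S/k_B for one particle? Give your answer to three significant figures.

k_BT = 8.617×10⁻⁵ × 1580 K = 0.13615 eV.
Eᵢ/kT = 0, 1.4763.
Z = Σ gᵢe^(−Eᵢ/kT) = 2·e^(−0) + 1·e^(−1.4763) = 2.0000 + 0.22848 = 2.2285.
⟨E⟩ = Σ EᵢPᵢ = 0.020608 eV.
S/k_B = ln Z + ⟨E⟩/kT = ln(2.2285) + 0.020608/0.13615 = 0.80133 + 0.15136 = 0.953.

0.953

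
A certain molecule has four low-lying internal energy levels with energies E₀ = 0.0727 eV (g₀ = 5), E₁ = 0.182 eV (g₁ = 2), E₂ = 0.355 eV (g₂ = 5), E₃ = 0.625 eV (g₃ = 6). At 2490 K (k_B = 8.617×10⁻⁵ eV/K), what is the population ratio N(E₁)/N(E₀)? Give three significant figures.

0.240

k_BT = 8.617×10⁻⁵ × 2490 K = 0.21456 eV.
n₁/n₀ = (g₁/g₀) exp[−(E₁−E₀)/kT] = (2/5) × exp(−(0.1093 eV)/(0.21456 eV)) = (2/5) × exp(-0.50941) = 0.240.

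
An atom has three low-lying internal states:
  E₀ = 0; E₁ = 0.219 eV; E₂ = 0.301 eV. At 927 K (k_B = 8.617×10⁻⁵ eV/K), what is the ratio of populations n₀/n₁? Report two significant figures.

16

k_BT = 8.617×10⁻⁵ × 927 K = 0.07988 eV.
n₀/n₁ = exp[−(E₀−E₁)/kT] = exp(−(-0.219 eV)/(0.07988 eV)) = exp(2.742) = 16.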